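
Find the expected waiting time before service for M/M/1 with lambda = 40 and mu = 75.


rho = 40/75; Wq = rho/(mu - lambda) = 0.0152 hours

0.0152 hours


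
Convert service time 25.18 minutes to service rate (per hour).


mu = 60 / avg_service_time = 60 / 25.18 = 2.38 per hour

2.38 per hour


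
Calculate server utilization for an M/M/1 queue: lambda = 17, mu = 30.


rho = lambda/mu = 17/30 = 0.5667

0.5667


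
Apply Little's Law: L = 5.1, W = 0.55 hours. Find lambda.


lambda = L / W = 5.1 / 0.55 = 9.27 per hour

9.27 per hour


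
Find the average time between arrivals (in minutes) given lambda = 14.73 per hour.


Mean interarrival time = 60/lambda = 60/14.73 = 4.07 minutes

4.07 minutes


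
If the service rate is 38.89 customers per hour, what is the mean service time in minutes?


Mean service time = 60/mu = 60/38.89 = 1.54 minutes

1.54 minutes


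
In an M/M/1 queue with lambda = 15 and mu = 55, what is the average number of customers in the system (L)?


rho = 15/55; L = rho/(1-rho) = 0.37

0.37


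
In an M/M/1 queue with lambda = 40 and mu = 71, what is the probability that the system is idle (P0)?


P0 = 1 - rho = 1 - 40/71 = 0.4366

0.4366


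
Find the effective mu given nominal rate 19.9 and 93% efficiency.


Effective rate = mu * efficiency = 19.9 * 0.93 = 18.51 per hour

18.51 per hour


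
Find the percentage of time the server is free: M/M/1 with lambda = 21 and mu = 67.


Idle fraction = (1 - rho) * 100 = (1 - 21/67) * 100 = 68.7%

68.7%


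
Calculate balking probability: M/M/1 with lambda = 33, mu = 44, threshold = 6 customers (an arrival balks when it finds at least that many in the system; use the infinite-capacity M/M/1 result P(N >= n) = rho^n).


P(N >= 6) = rho^6 = (33/44)^6 = 0.178

0.178


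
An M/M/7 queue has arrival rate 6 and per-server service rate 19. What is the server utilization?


rho = lambda/(c*mu) = 6/(7*19) = 0.0451

0.0451


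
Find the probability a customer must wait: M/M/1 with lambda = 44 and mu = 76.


P(wait) = rho = lambda/mu = 44/76 = 0.5789

0.5789


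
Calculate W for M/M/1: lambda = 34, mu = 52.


W = 1/(mu - lambda) = 1/(52 - 34) = 0.0556 hours

0.0556 hours


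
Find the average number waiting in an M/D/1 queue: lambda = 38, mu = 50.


M/D/1: Lq = rho^2 / (2*(1-rho)) where rho = 38/50; Lq = 1.2

1.2


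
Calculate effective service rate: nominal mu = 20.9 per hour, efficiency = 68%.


Effective rate = mu * efficiency = 20.9 * 0.68 = 14.21 per hour

14.21 per hour


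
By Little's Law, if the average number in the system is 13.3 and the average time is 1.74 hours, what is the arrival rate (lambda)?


lambda = L / W = 13.3 / 1.74 = 7.64 per hour

7.64 per hour


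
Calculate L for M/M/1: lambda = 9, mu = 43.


rho = 9/43; L = rho/(1-rho) = 0.26

0.26


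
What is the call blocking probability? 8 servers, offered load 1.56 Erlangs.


B(N,A) = (A^N/N!) / sum(A^k/k!, k=0..N) with N=8, A=1.56 = 0.0002

0.0002


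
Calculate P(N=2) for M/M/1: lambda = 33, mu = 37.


rho = 33/37; P(n) = (1-rho)*rho^n = (1-33/37)*(33/37)^2 = 0.086

0.086


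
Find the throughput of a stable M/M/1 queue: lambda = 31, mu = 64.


For a stable queue (lambda < mu), throughput = lambda = 31 per hour

31 per hour


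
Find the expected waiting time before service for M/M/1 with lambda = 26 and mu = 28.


rho = 26/28; Wq = rho/(mu - lambda) = 0.4643 hours

0.4643 hours


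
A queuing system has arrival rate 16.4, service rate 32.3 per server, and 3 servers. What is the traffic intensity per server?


rho = lambda / (c * mu) = 16.4 / (3 * 32.3) = 0.1692

0.1692


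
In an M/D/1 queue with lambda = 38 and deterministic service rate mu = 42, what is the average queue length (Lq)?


M/D/1: Lq = rho^2 / (2*(1-rho)) where rho = 38/42; Lq = 4.3

4.3


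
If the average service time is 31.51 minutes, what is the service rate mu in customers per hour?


mu = 60 / avg_service_time = 60 / 31.51 = 1.9 per hour

1.9 per hour


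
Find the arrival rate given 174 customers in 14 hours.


lambda = total arrivals / time = 174 / 14 = 12.43 per hour

12.43 per hour


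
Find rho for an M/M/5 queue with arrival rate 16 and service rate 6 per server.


rho = lambda/(c*mu) = 16/(5*6) = 0.5333

0.5333


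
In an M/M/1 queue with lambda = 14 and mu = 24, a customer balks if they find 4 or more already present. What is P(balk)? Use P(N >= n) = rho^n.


P(N >= 4) = rho^4 = (14/24)^4 = 0.1158

0.1158


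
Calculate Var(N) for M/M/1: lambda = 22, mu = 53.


rho = 22/53; Var(N) = rho/(1-rho)^2 = 1.21

1.21


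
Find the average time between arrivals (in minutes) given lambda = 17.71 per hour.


Mean interarrival time = 60/lambda = 60/17.71 = 3.39 minutes

3.39 minutes


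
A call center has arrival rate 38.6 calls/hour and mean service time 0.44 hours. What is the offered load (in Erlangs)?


Offered load a = lambda * E[S] = 38.6 * 0.44 = 16.98 Erlangs

16.98 Erlangs


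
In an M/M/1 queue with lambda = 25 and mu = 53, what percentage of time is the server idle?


Idle fraction = (1 - rho) * 100 = (1 - 25/53) * 100 = 52.8%

52.8%


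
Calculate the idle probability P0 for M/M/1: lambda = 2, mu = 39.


P0 = 1 - rho = 1 - 2/39 = 0.9487

0.9487


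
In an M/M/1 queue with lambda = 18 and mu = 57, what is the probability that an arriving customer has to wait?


P(wait) = rho = lambda/mu = 18/57 = 0.3158

0.3158


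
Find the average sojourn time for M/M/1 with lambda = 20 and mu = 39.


W = 1/(mu - lambda) = 1/(39 - 20) = 0.0526 hours

0.0526 hours


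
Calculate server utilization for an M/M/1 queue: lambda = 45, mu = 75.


rho = lambda/mu = 45/75 = 0.6

0.6


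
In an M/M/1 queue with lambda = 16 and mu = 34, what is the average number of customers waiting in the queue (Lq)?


rho = 16/34; Lq = rho^2/(1-rho) = 0.42

0.42


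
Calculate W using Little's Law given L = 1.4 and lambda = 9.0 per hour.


W = L / lambda = 1.4 / 9.0 = 0.1556 hours

0.1556 hours


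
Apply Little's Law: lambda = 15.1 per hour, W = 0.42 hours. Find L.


L = lambda * W = 15.1 * 0.42 = 6.34

6.34


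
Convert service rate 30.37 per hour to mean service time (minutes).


Mean service time = 60/mu = 60/30.37 = 1.98 minutes

1.98 minutes


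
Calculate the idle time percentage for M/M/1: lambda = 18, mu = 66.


Idle fraction = (1 - rho) * 100 = (1 - 18/66) * 100 = 72.7%

72.7%


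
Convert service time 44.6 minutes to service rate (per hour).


mu = 60 / avg_service_time = 60 / 44.6 = 1.35 per hour

1.35 per hour


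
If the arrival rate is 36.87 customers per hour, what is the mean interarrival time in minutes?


Mean interarrival time = 60/lambda = 60/36.87 = 1.63 minutes

1.63 minutes


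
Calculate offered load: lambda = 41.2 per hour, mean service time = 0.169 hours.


Offered load a = lambda * E[S] = 41.2 * 0.169 = 6.96 Erlangs

6.96 Erlangs


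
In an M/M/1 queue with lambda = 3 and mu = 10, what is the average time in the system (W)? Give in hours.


W = 1/(mu - lambda) = 1/(10 - 3) = 0.1429 hours

0.1429 hours


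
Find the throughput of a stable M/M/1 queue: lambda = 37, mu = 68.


For a stable queue (lambda < mu), throughput = lambda = 37 per hour

37 per hour


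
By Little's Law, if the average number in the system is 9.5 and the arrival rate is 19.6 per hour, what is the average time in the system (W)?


W = L / lambda = 9.5 / 19.6 = 0.4847 hours

0.4847 hours


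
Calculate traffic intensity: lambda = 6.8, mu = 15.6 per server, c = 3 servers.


rho = lambda / (c * mu) = 6.8 / (3 * 15.6) = 0.1453

0.1453


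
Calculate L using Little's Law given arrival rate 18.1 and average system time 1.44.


L = lambda * W = 18.1 * 1.44 = 26.06

26.06


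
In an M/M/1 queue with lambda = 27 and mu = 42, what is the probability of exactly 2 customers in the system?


rho = 27/42; P(n) = (1-rho)*rho^n = (1-27/42)*(27/42)^2 = 0.1476

0.1476


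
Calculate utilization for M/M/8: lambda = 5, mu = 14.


rho = lambda/(c*mu) = 5/(8*14) = 0.0446

0.0446


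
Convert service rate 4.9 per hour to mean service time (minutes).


Mean service time = 60/mu = 60/4.9 = 12.24 minutes

12.24 minutes


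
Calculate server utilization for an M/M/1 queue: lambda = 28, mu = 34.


rho = lambda/mu = 28/34 = 0.8235

0.8235


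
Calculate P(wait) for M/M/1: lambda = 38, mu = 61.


P(wait) = rho = lambda/mu = 38/61 = 0.623

0.623


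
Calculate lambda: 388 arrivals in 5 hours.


lambda = total arrivals / time = 388 / 5 = 77.6 per hour

77.6 per hour


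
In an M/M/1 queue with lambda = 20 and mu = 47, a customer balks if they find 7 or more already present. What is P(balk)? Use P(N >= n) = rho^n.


P(N >= 7) = rho^7 = (20/47)^7 = 0.0025

0.0025


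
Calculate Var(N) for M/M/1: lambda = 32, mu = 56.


rho = 32/56; Var(N) = rho/(1-rho)^2 = 3.11

3.11


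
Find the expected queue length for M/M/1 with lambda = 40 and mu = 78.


rho = 40/78; Lq = rho^2/(1-rho) = 0.54

0.54


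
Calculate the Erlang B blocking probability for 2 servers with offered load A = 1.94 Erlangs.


B(N,A) = (A^N/N!) / sum(A^k/k!, k=0..N) with N=2, A=1.94 = 0.3903

0.3903


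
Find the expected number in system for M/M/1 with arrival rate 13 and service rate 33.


rho = 13/33; L = rho/(1-rho) = 0.65

0.65


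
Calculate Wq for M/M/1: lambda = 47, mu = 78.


rho = 47/78; Wq = rho/(mu - lambda) = 0.0194 hours

0.0194 hours


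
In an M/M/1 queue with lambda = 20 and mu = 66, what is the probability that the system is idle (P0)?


P0 = 1 - rho = 1 - 20/66 = 0.697

0.697


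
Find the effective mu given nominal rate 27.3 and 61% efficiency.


Effective rate = mu * efficiency = 27.3 * 0.61 = 16.65 per hour

16.65 per hour


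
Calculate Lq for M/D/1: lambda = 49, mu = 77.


M/D/1: Lq = rho^2 / (2*(1-rho)) where rho = 49/77; Lq = 0.56

0.56


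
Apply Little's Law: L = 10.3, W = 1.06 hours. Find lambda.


lambda = L / W = 10.3 / 1.06 = 9.72 per hour

9.72 per hour


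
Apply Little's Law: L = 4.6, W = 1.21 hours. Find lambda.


lambda = L / W = 4.6 / 1.21 = 3.8 per hour

3.8 per hour


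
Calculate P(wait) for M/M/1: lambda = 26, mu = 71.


P(wait) = rho = lambda/mu = 26/71 = 0.3662

0.3662


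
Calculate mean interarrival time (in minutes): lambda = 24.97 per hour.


Mean interarrival time = 60/lambda = 60/24.97 = 2.4 minutes

2.4 minutes


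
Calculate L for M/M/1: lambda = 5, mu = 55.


rho = 5/55; L = rho/(1-rho) = 0.1

0.1


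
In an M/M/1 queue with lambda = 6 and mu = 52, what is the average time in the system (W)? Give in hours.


W = 1/(mu - lambda) = 1/(52 - 6) = 0.0217 hours

0.0217 hours


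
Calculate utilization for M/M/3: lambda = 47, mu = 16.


rho = lambda/(c*mu) = 47/(3*16) = 0.9792

0.9792


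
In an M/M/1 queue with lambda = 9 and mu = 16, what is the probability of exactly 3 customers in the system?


rho = 9/16; P(n) = (1-rho)*rho^n = (1-9/16)*(9/16)^3 = 0.0779

0.0779


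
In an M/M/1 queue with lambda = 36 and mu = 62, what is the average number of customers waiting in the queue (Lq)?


rho = 36/62; Lq = rho^2/(1-rho) = 0.8

0.8


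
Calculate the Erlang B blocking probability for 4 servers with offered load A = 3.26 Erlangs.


B(N,A) = (A^N/N!) / sum(A^k/k!, k=0..N) with N=4, A=3.26 = 0.2347

0.2347


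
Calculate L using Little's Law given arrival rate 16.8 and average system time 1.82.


L = lambda * W = 16.8 * 1.82 = 30.58

30.58


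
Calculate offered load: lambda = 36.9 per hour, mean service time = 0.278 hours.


Offered load a = lambda * E[S] = 36.9 * 0.278 = 10.26 Erlangs

10.26 Erlangs


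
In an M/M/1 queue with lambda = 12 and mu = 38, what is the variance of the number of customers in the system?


rho = 12/38; Var(N) = rho/(1-rho)^2 = 0.67

0.67


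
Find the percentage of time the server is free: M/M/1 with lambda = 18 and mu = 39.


Idle fraction = (1 - rho) * 100 = (1 - 18/39) * 100 = 53.8%

53.8%


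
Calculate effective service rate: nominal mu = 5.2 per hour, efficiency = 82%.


Effective rate = mu * efficiency = 5.2 * 0.82 = 4.26 per hour

4.26 per hour


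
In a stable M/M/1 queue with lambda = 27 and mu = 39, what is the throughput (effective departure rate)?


For a stable queue (lambda < mu), throughput = lambda = 27 per hour

27 per hour


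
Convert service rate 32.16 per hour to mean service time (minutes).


Mean service time = 60/mu = 60/32.16 = 1.87 minutes

1.87 minutes


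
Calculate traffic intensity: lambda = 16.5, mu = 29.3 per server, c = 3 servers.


rho = lambda / (c * mu) = 16.5 / (3 * 29.3) = 0.1877

0.1877


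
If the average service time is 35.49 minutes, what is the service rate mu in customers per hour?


mu = 60 / avg_service_time = 60 / 35.49 = 1.69 per hour

1.69 per hour


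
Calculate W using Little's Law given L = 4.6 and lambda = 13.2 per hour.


W = L / lambda = 4.6 / 13.2 = 0.3485 hours

0.3485 hours


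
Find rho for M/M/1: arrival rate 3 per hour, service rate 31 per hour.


rho = lambda/mu = 3/31 = 0.0968

0.0968


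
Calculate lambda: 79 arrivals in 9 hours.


lambda = total arrivals / time = 79 / 9 = 8.78 per hour

8.78 per hour


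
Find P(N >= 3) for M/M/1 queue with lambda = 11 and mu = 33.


P(N >= 3) = rho^3 = (11/33)^3 = 0.037

0.037


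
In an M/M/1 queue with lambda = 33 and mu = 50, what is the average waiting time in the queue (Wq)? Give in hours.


rho = 33/50; Wq = rho/(mu - lambda) = 0.0388 hours

0.0388 hours


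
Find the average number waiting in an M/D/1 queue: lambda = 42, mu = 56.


M/D/1: Lq = rho^2 / (2*(1-rho)) where rho = 42/56; Lq = 1.13

1.13


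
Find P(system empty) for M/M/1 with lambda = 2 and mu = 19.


P0 = 1 - rho = 1 - 2/19 = 0.8947

0.8947


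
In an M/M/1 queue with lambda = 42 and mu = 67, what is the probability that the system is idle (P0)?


P0 = 1 - rho = 1 - 42/67 = 0.3731

0.3731


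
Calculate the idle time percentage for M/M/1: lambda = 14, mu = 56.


Idle fraction = (1 - rho) * 100 = (1 - 14/56) * 100 = 75.0%

75.0%


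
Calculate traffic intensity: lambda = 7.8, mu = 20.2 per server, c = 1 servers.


rho = lambda / (c * mu) = 7.8 / (1 * 20.2) = 0.3861

0.3861


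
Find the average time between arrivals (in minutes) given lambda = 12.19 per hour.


Mean interarrival time = 60/lambda = 60/12.19 = 4.92 minutes

4.92 minutes


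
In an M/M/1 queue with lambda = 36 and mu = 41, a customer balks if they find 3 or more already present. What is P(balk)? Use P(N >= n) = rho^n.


P(N >= 3) = rho^3 = (36/41)^3 = 0.6769

0.6769


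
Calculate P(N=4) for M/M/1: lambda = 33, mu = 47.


rho = 33/47; P(n) = (1-rho)*rho^n = (1-33/47)*(33/47)^4 = 0.0724

0.0724


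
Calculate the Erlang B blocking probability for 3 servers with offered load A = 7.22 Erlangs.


B(N,A) = (A^N/N!) / sum(A^k/k!, k=0..N) with N=3, A=7.22 = 0.6466

0.6466


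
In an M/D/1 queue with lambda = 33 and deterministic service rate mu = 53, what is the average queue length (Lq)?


M/D/1: Lq = rho^2 / (2*(1-rho)) where rho = 33/53; Lq = 0.51

0.51


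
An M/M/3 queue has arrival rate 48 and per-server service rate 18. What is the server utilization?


rho = lambda/(c*mu) = 48/(3*18) = 0.8889

0.8889


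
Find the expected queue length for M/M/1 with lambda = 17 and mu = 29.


rho = 17/29; Lq = rho^2/(1-rho) = 0.83

0.83


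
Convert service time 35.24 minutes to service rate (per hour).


mu = 60 / avg_service_time = 60 / 35.24 = 1.7 per hour

1.7 per hour


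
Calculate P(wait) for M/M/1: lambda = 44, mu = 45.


P(wait) = rho = lambda/mu = 44/45 = 0.9778

0.9778


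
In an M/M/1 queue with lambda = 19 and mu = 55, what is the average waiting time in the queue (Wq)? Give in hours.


rho = 19/55; Wq = rho/(mu - lambda) = 0.0096 hours

0.0096 hours


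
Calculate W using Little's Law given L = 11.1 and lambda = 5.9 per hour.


W = L / lambda = 11.1 / 5.9 = 1.8814 hours

1.8814 hours


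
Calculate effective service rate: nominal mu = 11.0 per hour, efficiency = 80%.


Effective rate = mu * efficiency = 11.0 * 0.8 = 8.8 per hour

8.8 per hour


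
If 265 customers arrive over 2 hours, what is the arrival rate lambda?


lambda = total arrivals / time = 265 / 2 = 132.5 per hour

132.5 per hour


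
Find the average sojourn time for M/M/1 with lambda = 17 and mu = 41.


W = 1/(mu - lambda) = 1/(41 - 17) = 0.0417 hours

0.0417 hours


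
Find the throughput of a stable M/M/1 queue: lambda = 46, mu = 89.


For a stable queue (lambda < mu), throughput = lambda = 46 per hour

46 per hour


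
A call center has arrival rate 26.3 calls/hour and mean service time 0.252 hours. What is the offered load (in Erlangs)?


Offered load a = lambda * E[S] = 26.3 * 0.252 = 6.63 Erlangs

6.63 Erlangs


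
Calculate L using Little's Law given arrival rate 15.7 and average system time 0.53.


L = lambda * W = 15.7 * 0.53 = 8.32

8.32


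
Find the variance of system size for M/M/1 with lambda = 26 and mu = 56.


rho = 26/56; Var(N) = rho/(1-rho)^2 = 1.62

1.62


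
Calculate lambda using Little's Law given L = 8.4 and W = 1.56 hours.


lambda = L / W = 8.4 / 1.56 = 5.38 per hour

5.38 per hour


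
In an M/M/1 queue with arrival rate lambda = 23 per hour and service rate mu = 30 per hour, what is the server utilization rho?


rho = lambda/mu = 23/30 = 0.7667

0.7667


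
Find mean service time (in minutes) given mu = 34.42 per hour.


Mean service time = 60/mu = 60/34.42 = 1.74 minutes

1.74 minutes


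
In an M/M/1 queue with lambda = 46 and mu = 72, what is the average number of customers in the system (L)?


rho = 46/72; L = rho/(1-rho) = 1.77

1.77


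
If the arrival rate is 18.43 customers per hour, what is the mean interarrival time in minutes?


Mean interarrival time = 60/lambda = 60/18.43 = 3.26 minutes

3.26 minutes


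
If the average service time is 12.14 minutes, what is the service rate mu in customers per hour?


mu = 60 / avg_service_time = 60 / 12.14 = 4.94 per hour

4.94 per hour


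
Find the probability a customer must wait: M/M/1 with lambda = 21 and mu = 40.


P(wait) = rho = lambda/mu = 21/40 = 0.525

0.525


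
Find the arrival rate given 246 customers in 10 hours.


lambda = total arrivals / time = 246 / 10 = 24.6 per hour

24.6 per hour


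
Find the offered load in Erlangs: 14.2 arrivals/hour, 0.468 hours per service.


Offered load a = lambda * E[S] = 14.2 * 0.468 = 6.65 Erlangs

6.65 Erlangs


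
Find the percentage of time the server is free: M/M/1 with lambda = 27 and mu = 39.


Idle fraction = (1 - rho) * 100 = (1 - 27/39) * 100 = 30.8%

30.8%


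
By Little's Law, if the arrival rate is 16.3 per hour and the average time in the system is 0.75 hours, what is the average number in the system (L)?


L = lambda * W = 16.3 * 0.75 = 12.23

12.23


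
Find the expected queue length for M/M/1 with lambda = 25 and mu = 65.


rho = 25/65; Lq = rho^2/(1-rho) = 0.24

0.24


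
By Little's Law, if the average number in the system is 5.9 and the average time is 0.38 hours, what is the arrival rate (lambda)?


lambda = L / W = 5.9 / 0.38 = 15.53 per hour

15.53 per hour


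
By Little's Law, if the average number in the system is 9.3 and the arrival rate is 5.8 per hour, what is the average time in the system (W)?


W = L / lambda = 9.3 / 5.8 = 1.6034 hours

1.6034 hours


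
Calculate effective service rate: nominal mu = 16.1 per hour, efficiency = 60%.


Effective rate = mu * efficiency = 16.1 * 0.6 = 9.66 per hour

9.66 per hour


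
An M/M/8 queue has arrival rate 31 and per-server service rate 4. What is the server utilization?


rho = lambda/(c*mu) = 31/(8*4) = 0.9688

0.9688


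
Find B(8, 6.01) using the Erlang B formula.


B(N,A) = (A^N/N!) / sum(A^k/k!, k=0..N) with N=8, A=6.01 = 0.1224

0.1224


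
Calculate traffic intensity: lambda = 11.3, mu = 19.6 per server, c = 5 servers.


rho = lambda / (c * mu) = 11.3 / (5 * 19.6) = 0.1153

0.1153


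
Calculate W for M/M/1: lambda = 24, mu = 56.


W = 1/(mu - lambda) = 1/(56 - 24) = 0.0313 hours

0.0313 hours


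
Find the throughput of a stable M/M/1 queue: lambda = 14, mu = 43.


For a stable queue (lambda < mu), throughput = lambda = 14 per hour

14 per hour


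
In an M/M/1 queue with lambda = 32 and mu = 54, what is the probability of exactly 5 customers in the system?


rho = 32/54; P(n) = (1-rho)*rho^n = (1-32/54)*(32/54)^5 = 0.0298

0.0298


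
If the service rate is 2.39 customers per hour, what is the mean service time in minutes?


Mean service time = 60/mu = 60/2.39 = 25.1 minutes

25.1 minutes


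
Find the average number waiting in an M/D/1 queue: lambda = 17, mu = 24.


M/D/1: Lq = rho^2 / (2*(1-rho)) where rho = 17/24; Lq = 0.86

0.86


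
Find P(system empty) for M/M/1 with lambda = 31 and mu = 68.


P0 = 1 - rho = 1 - 31/68 = 0.5441

0.5441


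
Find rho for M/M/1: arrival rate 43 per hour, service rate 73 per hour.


rho = lambda/mu = 43/73 = 0.589

0.589


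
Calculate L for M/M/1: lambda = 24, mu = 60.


rho = 24/60; L = rho/(1-rho) = 0.67

0.67


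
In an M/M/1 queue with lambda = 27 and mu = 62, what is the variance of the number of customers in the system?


rho = 27/62; Var(N) = rho/(1-rho)^2 = 1.37

1.37


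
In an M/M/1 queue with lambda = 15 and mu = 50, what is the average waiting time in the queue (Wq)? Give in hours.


rho = 15/50; Wq = rho/(mu - lambda) = 0.0086 hours

0.0086 hours


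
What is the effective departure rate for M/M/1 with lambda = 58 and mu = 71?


For a stable queue (lambda < mu), throughput = lambda = 58 per hour

58 per hour


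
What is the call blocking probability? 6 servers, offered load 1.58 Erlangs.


B(N,A) = (A^N/N!) / sum(A^k/k!, k=0..N) with N=6, A=1.58 = 0.0045

0.0045


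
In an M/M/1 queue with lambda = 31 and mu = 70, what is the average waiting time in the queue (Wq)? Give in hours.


rho = 31/70; Wq = rho/(mu - lambda) = 0.0114 hours

0.0114 hours


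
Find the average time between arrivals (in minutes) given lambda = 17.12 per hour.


Mean interarrival time = 60/lambda = 60/17.12 = 3.5 minutes

3.5 minutes


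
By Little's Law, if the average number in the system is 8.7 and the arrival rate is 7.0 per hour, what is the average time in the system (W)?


W = L / lambda = 8.7 / 7.0 = 1.2429 hours

1.2429 hours


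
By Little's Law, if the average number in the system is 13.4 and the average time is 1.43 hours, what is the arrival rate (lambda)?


lambda = L / W = 13.4 / 1.43 = 9.37 per hour

9.37 per hour


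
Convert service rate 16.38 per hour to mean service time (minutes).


Mean service time = 60/mu = 60/16.38 = 3.66 minutes

3.66 minutes


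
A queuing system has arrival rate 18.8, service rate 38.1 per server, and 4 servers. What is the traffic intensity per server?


rho = lambda / (c * mu) = 18.8 / (4 * 38.1) = 0.1234

0.1234


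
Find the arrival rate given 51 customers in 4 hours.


lambda = total arrivals / time = 51 / 4 = 12.75 per hour

12.75 per hour


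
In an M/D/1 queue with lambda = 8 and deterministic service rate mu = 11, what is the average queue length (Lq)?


M/D/1: Lq = rho^2 / (2*(1-rho)) where rho = 8/11; Lq = 0.97

0.97


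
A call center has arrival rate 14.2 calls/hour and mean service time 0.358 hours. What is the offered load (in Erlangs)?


Offered load a = lambda * E[S] = 14.2 * 0.358 = 5.08 Erlangs

5.08 Erlangs


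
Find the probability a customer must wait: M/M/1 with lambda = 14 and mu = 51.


P(wait) = rho = lambda/mu = 14/51 = 0.2745

0.2745


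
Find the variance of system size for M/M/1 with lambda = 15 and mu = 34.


rho = 15/34; Var(N) = rho/(1-rho)^2 = 1.41

1.41


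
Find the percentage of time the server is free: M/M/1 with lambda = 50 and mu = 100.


Idle fraction = (1 - rho) * 100 = (1 - 50/100) * 100 = 50.0%

50.0%


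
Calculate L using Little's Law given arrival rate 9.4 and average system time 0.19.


L = lambda * W = 9.4 * 0.19 = 1.79

1.79


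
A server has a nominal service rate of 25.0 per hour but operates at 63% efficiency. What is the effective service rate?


Effective rate = mu * efficiency = 25.0 * 0.63 = 15.75 per hour

15.75 per hour


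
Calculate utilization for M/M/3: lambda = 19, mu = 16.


rho = lambda/(c*mu) = 19/(3*16) = 0.3958

0.3958


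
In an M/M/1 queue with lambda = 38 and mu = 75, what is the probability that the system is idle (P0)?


P0 = 1 - rho = 1 - 38/75 = 0.4933

0.4933


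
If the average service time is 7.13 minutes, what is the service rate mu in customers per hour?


mu = 60 / avg_service_time = 60 / 7.13 = 8.42 per hour

8.42 per hour


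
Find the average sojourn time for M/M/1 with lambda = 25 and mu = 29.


W = 1/(mu - lambda) = 1/(29 - 25) = 0.25 hours

0.25 hours


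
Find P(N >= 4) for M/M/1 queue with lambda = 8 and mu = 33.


P(N >= 4) = rho^4 = (8/33)^4 = 0.0035

0.0035


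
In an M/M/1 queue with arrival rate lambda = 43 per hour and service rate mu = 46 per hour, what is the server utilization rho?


rho = lambda/mu = 43/46 = 0.9348

0.9348


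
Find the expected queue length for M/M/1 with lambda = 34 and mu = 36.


rho = 34/36; Lq = rho^2/(1-rho) = 16.06

16.06


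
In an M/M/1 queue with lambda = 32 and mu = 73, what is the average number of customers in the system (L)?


rho = 32/73; L = rho/(1-rho) = 0.78

0.78


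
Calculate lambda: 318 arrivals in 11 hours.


lambda = total arrivals / time = 318 / 11 = 28.91 per hour

28.91 per hour


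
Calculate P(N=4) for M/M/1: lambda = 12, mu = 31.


rho = 12/31; P(n) = (1-rho)*rho^n = (1-12/31)*(12/31)^4 = 0.0138

0.0138


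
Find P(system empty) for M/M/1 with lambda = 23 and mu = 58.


P0 = 1 - rho = 1 - 23/58 = 0.6034

0.6034


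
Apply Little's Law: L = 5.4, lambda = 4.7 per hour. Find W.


W = L / lambda = 5.4 / 4.7 = 1.1489 hours

1.1489 hours


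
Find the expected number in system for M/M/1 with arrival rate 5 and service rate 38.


rho = 5/38; L = rho/(1-rho) = 0.15

0.15


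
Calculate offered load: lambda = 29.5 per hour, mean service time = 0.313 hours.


Offered load a = lambda * E[S] = 29.5 * 0.313 = 9.23 Erlangs

9.23 Erlangs


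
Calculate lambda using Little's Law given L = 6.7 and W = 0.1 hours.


lambda = L / W = 6.7 / 0.1 = 67.0 per hour

67.0 per hour


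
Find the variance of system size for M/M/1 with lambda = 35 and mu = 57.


rho = 35/57; Var(N) = rho/(1-rho)^2 = 4.12

4.12


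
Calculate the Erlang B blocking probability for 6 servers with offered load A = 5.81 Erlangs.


B(N,A) = (A^N/N!) / sum(A^k/k!, k=0..N) with N=6, A=5.81 = 0.2515

0.2515


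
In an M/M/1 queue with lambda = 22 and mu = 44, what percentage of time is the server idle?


Idle fraction = (1 - rho) * 100 = (1 - 22/44) * 100 = 50.0%

50.0%


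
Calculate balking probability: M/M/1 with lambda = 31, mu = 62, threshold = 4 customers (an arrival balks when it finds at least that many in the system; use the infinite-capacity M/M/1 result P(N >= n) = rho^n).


P(N >= 4) = rho^4 = (31/62)^4 = 0.0625

0.0625


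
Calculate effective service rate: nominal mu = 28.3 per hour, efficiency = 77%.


Effective rate = mu * efficiency = 28.3 * 0.77 = 21.79 per hour

21.79 per hour


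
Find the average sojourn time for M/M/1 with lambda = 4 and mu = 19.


W = 1/(mu - lambda) = 1/(19 - 4) = 0.0667 hours

0.0667 hours


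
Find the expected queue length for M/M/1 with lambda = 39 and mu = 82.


rho = 39/82; Lq = rho^2/(1-rho) = 0.43

0.43


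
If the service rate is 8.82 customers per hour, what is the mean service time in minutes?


Mean service time = 60/mu = 60/8.82 = 6.8 minutes

6.8 minutes


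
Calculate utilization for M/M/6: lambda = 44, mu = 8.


rho = lambda/(c*mu) = 44/(6*8) = 0.9167

0.9167


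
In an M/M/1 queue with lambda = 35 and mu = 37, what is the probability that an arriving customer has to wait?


P(wait) = rho = lambda/mu = 35/37 = 0.9459

0.9459


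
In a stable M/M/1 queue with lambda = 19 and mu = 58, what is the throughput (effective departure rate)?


For a stable queue (lambda < mu), throughput = lambda = 19 per hour

19 per hour


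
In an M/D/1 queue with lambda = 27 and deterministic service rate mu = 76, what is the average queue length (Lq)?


M/D/1: Lq = rho^2 / (2*(1-rho)) where rho = 27/76; Lq = 0.1

0.1


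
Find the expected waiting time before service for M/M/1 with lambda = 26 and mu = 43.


rho = 26/43; Wq = rho/(mu - lambda) = 0.0356 hours

0.0356 hours


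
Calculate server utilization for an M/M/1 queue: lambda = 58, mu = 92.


rho = lambda/mu = 58/92 = 0.6304

0.6304


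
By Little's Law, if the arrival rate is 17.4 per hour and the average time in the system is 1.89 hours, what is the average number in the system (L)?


L = lambda * W = 17.4 * 1.89 = 32.89

32.89


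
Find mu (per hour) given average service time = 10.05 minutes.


mu = 60 / avg_service_time = 60 / 10.05 = 5.97 per hour

5.97 per hour


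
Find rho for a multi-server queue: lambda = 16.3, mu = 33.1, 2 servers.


rho = lambda / (c * mu) = 16.3 / (2 * 33.1) = 0.2462

0.2462


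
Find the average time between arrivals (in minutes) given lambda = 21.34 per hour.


Mean interarrival time = 60/lambda = 60/21.34 = 2.81 minutes

2.81 minutes


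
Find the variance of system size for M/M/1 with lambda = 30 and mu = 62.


rho = 30/62; Var(N) = rho/(1-rho)^2 = 1.82

1.82


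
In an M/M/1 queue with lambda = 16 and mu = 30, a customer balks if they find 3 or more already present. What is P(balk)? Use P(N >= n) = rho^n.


P(N >= 3) = rho^3 = (16/30)^3 = 0.1517

0.1517


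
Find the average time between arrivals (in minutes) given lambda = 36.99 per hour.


Mean interarrival time = 60/lambda = 60/36.99 = 1.62 minutes

1.62 minutes


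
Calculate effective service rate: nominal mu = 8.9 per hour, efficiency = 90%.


Effective rate = mu * efficiency = 8.9 * 0.9 = 8.01 per hour

8.01 per hour


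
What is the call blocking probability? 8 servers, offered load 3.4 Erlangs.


B(N,A) = (A^N/N!) / sum(A^k/k!, k=0..N) with N=8, A=3.4 = 0.0149

0.0149


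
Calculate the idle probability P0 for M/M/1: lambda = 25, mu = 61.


P0 = 1 - rho = 1 - 25/61 = 0.5902

0.5902


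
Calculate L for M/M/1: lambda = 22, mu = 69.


rho = 22/69; L = rho/(1-rho) = 0.47

0.47


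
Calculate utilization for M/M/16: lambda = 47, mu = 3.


rho = lambda/(c*mu) = 47/(16*3) = 0.9792

0.9792


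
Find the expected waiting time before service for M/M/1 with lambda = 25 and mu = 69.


rho = 25/69; Wq = rho/(mu - lambda) = 0.0082 hours

0.0082 hours


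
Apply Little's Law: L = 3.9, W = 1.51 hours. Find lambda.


lambda = L / W = 3.9 / 1.51 = 2.58 per hour

2.58 per hour


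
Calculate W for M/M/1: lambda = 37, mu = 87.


W = 1/(mu - lambda) = 1/(87 - 37) = 0.02 hours

0.02 hours


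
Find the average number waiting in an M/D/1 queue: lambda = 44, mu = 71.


M/D/1: Lq = rho^2 / (2*(1-rho)) where rho = 44/71; Lq = 0.5

0.5


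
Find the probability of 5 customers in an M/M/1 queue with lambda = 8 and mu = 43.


rho = 8/43; P(n) = (1-rho)*rho^n = (1-8/43)*(8/43)^5 = 0.0002

0.0002


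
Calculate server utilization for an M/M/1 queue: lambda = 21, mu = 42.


rho = lambda/mu = 21/42 = 0.5

0.5


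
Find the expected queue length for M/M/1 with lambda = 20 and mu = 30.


rho = 20/30; Lq = rho^2/(1-rho) = 1.33

1.33


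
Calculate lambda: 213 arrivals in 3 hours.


lambda = total arrivals / time = 213 / 3 = 71.0 per hour

71.0 per hour


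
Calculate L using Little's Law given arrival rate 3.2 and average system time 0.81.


L = lambda * W = 3.2 * 0.81 = 2.59

2.59


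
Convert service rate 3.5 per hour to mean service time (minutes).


Mean service time = 60/mu = 60/3.5 = 17.14 minutes

17.14 minutes


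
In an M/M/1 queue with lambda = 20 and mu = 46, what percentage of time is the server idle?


Idle fraction = (1 - rho) * 100 = (1 - 20/46) * 100 = 56.5%

56.5%


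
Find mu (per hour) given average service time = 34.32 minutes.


mu = 60 / avg_service_time = 60 / 34.32 = 1.75 per hour

1.75 per hour


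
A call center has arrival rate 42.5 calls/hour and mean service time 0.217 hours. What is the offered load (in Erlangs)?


Offered load a = lambda * E[S] = 42.5 * 0.217 = 9.22 Erlangs

9.22 Erlangs


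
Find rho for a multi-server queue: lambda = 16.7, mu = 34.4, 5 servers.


rho = lambda / (c * mu) = 16.7 / (5 * 34.4) = 0.0971

0.0971


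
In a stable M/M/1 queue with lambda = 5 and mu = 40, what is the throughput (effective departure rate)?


For a stable queue (lambda < mu), throughput = lambda = 5 per hour

5 per hour


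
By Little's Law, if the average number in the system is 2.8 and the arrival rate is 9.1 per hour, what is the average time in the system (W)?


W = L / lambda = 2.8 / 9.1 = 0.3077 hours

0.3077 hours


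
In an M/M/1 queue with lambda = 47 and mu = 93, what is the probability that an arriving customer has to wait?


P(wait) = rho = lambda/mu = 47/93 = 0.5054

0.5054


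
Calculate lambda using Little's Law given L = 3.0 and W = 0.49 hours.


lambda = L / W = 3.0 / 0.49 = 6.12 per hour

6.12 per hour


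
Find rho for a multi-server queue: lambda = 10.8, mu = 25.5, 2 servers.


rho = lambda / (c * mu) = 10.8 / (2 * 25.5) = 0.2118

0.2118


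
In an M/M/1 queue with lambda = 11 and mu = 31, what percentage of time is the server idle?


Idle fraction = (1 - rho) * 100 = (1 - 11/31) * 100 = 64.5%

64.5%


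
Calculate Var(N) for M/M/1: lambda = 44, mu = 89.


rho = 44/89; Var(N) = rho/(1-rho)^2 = 1.93

1.93


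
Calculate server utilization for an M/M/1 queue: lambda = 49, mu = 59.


rho = lambda/mu = 49/59 = 0.8305

0.8305


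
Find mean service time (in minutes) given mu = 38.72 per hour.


Mean service time = 60/mu = 60/38.72 = 1.55 minutes

1.55 minutes


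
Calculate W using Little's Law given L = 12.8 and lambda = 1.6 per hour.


W = L / lambda = 12.8 / 1.6 = 8.0 hours

8.0 hours


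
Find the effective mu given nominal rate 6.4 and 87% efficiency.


Effective rate = mu * efficiency = 6.4 * 0.87 = 5.57 per hour

5.57 per hour


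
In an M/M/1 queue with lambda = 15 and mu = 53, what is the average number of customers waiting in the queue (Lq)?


rho = 15/53; Lq = rho^2/(1-rho) = 0.11

0.11


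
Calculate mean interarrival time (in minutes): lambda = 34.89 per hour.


Mean interarrival time = 60/lambda = 60/34.89 = 1.72 minutes

1.72 minutes


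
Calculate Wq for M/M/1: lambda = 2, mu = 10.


rho = 2/10; Wq = rho/(mu - lambda) = 0.025 hours

0.025 hours


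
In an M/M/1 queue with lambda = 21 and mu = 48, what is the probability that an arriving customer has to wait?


P(wait) = rho = lambda/mu = 21/48 = 0.4375

0.4375


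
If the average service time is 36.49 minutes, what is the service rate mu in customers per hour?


mu = 60 / avg_service_time = 60 / 36.49 = 1.64 per hour

1.64 per hour


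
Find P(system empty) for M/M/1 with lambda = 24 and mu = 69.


P0 = 1 - rho = 1 - 24/69 = 0.6522

0.6522


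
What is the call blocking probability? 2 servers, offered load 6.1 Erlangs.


B(N,A) = (A^N/N!) / sum(A^k/k!, k=0..N) with N=2, A=6.1 = 0.7238

0.7238


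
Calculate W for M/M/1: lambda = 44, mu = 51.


W = 1/(mu - lambda) = 1/(51 - 44) = 0.1429 hours

0.1429 hours


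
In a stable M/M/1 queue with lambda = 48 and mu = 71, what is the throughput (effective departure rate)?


For a stable queue (lambda < mu), throughput = lambda = 48 per hour

48 per hour


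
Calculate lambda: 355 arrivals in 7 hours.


lambda = total arrivals / time = 355 / 7 = 50.71 per hour

50.71 per hour


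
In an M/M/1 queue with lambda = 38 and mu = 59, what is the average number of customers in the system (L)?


rho = 38/59; L = rho/(1-rho) = 1.81

1.81


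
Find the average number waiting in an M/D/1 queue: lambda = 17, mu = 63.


M/D/1: Lq = rho^2 / (2*(1-rho)) where rho = 17/63; Lq = 0.05

0.05


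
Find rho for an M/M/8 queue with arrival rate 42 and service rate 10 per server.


rho = lambda/(c*mu) = 42/(8*10) = 0.525

0.525


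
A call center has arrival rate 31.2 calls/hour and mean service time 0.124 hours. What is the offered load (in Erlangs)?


Offered load a = lambda * E[S] = 31.2 * 0.124 = 3.87 Erlangs

3.87 Erlangs


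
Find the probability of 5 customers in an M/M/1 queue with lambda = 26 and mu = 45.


rho = 26/45; P(n) = (1-rho)*rho^n = (1-26/45)*(26/45)^5 = 0.0272

0.0272


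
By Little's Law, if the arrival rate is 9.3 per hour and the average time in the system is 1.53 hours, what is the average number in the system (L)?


L = lambda * W = 9.3 * 1.53 = 14.23

14.23


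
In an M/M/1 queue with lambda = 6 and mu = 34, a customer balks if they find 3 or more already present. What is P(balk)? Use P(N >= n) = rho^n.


P(N >= 3) = rho^3 = (6/34)^3 = 0.0055

0.0055


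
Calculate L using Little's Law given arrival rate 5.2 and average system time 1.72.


L = lambda * W = 5.2 * 1.72 = 8.94

8.94


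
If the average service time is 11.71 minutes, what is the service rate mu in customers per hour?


mu = 60 / avg_service_time = 60 / 11.71 = 5.12 per hour

5.12 per hour


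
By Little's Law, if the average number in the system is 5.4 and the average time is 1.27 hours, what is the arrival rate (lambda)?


lambda = L / W = 5.4 / 1.27 = 4.25 per hour

4.25 per hour


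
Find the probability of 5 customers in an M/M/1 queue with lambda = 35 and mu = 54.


rho = 35/54; P(n) = (1-rho)*rho^n = (1-35/54)*(35/54)^5 = 0.0402

0.0402


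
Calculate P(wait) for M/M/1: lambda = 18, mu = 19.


P(wait) = rho = lambda/mu = 18/19 = 0.9474

0.9474


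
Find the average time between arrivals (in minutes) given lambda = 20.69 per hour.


Mean interarrival time = 60/lambda = 60/20.69 = 2.9 minutes

2.9 minutes


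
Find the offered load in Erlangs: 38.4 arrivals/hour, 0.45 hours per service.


Offered load a = lambda * E[S] = 38.4 * 0.45 = 17.28 Erlangs

17.28 Erlangs


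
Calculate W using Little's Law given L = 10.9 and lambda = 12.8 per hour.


W = L / lambda = 10.9 / 12.8 = 0.8516 hours

0.8516 hours


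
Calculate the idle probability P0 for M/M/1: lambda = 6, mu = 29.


P0 = 1 - rho = 1 - 6/29 = 0.7931

0.7931


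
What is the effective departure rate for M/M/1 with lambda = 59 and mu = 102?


For a stable queue (lambda < mu), throughput = lambda = 59 per hour

59 per hour


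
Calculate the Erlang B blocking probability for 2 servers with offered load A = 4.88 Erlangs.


B(N,A) = (A^N/N!) / sum(A^k/k!, k=0..N) with N=2, A=4.88 = 0.6694

0.6694
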